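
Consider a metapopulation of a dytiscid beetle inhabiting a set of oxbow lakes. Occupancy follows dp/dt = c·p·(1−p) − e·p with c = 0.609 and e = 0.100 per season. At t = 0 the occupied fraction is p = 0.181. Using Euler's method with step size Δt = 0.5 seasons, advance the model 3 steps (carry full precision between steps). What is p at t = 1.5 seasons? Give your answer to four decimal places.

0.3034

Update rule: p ← p + [c·p·(1−p) − e·p]·Δt with Δt = 0.5.
step 1: Δp = +0.03609, p = 0.21709
step 2: Δp = +0.04090, p = 0.25799
step 3: Δp = +0.04539, p = 0.30338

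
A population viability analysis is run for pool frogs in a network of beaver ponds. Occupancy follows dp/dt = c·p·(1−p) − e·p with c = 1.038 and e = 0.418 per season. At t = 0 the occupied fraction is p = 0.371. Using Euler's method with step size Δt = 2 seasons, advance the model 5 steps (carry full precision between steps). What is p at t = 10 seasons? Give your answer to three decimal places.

0.597

Update rule: p ← p + [c·p·(1−p) − e·p]·Δt with Δt = 2.
p: 0.37100 → 0.54530  (Δp = +0.17430)
p: 0.54530 → 0.60417  (Δp = +0.05887)
p: 0.60417 → 0.59556  (Δp = -0.00861)
p: 0.59556 → 0.59772  (Δp = +0.00216)
p: 0.59772 → 0.59720  (Δp = -0.00051)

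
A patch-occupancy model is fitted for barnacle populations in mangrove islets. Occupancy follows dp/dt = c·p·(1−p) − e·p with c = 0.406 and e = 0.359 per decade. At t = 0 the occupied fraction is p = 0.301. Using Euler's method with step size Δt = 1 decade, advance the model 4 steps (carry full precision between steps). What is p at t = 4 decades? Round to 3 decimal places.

0.232

Update rule: p ← p + [c·p·(1−p) − e·p]·Δt with Δt = 1.
  1  |  dp/dt·Δt = -0.022637  |  p_1 = 0.278363
  2  |  dp/dt·Δt = -0.018376  |  p_2 = 0.259987
  3  |  dp/dt·Δt = -0.015223  |  p_3 = 0.244763
  4  |  dp/dt·Δt = -0.012819  |  p_4 = 0.231944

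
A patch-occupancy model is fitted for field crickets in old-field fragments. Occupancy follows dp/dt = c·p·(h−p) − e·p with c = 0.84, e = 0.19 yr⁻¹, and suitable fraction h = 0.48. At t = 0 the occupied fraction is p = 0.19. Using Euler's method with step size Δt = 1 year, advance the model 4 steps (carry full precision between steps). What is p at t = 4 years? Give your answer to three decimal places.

Update rule: p ← p + [c·p·(h−p) − e·p]·Δt with Δt = 1.
t = 1: p = 0.19000 + (+0.01018) = 0.20018
t = 2: p = 0.20018 + (+0.00902) = 0.20920
t = 3: p = 0.20920 + (+0.00784) = 0.21704
t = 4: p = 0.21704 + (+0.00670) = 0.22374

0.224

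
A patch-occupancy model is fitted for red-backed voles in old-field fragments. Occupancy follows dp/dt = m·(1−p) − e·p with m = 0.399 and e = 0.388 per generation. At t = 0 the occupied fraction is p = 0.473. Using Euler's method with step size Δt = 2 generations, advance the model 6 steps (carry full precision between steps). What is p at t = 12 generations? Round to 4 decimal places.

0.5058

Update rule: p ← p + [m·(1−p) − e·p]·Δt with Δt = 2.
  1  |  dp/dt·Δt = +0.053498  |  p_1 = 0.526498
  2  |  dp/dt·Δt = -0.030708  |  p_2 = 0.495790
  3  |  dp/dt·Δt = +0.017626  |  p_3 = 0.513416
  4  |  dp/dt·Δt = -0.010118  |  p_4 = 0.503299
  5  |  dp/dt·Δt = +0.005807  |  p_5 = 0.509106
  6  |  dp/dt·Δt = -0.003333  |  p_6 = 0.505773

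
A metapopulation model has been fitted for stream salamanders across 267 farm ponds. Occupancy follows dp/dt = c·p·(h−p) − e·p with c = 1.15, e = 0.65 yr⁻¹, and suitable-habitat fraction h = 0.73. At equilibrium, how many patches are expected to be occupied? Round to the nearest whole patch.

p* = h − e/c = 0.73 − 0.5652 = 0.1648.
Expected occupied patches = N × p* = 267 × 0.1648 = 44.00 ≈ 44.

44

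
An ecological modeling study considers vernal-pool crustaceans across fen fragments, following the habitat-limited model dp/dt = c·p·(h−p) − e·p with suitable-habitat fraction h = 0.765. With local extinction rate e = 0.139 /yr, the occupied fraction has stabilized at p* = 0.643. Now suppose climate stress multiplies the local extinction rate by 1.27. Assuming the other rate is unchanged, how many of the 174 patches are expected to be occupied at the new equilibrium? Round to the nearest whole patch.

106

Balance c(h−p*) = e gives c = e/(0.765 − 0.64300) = 0.139/0.12200 = 1.13934.
New p* = 0.765 − e/c = 0.765 − 0.17653/1.13934 = 0.61006.
Expected occupied = 174 × 0.61006 = 106.15 ≈ 106.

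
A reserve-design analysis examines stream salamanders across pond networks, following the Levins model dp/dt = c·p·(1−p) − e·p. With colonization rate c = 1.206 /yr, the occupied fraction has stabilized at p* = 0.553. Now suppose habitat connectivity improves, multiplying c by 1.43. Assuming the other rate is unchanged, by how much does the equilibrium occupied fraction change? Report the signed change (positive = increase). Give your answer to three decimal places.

Balance c(1−p*) = e gives e = 1.206×(1 − 0.55300) = 0.53908.
New p* = 1 − e/c = 1 − 0.53908/1.72458 = 0.68741.
Δp* = 0.68741 − 0.55300 = +0.13441.

0.134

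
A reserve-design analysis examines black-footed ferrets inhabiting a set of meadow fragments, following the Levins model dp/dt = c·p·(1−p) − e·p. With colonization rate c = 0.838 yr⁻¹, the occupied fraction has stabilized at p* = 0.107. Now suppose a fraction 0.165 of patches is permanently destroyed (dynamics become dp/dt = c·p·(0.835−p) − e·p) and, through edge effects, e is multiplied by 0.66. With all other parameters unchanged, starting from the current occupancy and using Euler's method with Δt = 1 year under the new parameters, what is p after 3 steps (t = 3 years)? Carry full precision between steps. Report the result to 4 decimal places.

0.1446

Balance c(1−p*) = e gives e = 0.838×(1 − 0.10700) = 0.74833.
Starting from p₀ = 0.10700; update p ← p + (dp/dt)·Δt with the new parameters.
step 1: Δp = +0.01243, p = 0.11943
step 2: Δp = +0.01263, p = 0.13206
step 3: Δp = +0.01257, p = 0.14463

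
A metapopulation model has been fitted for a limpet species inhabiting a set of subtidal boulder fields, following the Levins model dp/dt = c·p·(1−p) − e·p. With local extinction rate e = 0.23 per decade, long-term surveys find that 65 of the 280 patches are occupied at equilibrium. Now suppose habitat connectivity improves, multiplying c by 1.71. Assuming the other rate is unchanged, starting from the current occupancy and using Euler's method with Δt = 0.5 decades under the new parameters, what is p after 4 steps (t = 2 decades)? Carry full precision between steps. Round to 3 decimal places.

Observed p* = 65/280 = 0.23214.
Balance c(1−p*) = e gives c = e/(1 − 0.23214) = 0.23/0.76786 = 0.29953.
Starting from p₀ = 0.23214; update p ← p + (dp/dt)·Δt with the new parameters.
  1  |  dp/dt·Δt = +0.018954  |  p_1 = 0.251097
  2  |  dp/dt·Δt = +0.019283  |  p_2 = 0.270381
  3  |  dp/dt·Δt = +0.019429  |  p_3 = 0.289809
  4  |  dp/dt·Δt = +0.019383  |  p_4 = 0.309192

0.309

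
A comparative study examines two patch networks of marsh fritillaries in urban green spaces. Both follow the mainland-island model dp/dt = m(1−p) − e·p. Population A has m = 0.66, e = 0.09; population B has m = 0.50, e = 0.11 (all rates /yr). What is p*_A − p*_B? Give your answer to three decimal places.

0.060

A: p*_A = m/(m+e) = 0.66/0.7500 = 0.8800.
B: p*_B = 0.50/0.6100 = 0.8197.
p*_A − p*_B = 0.8800 − 0.8197 = 0.0603.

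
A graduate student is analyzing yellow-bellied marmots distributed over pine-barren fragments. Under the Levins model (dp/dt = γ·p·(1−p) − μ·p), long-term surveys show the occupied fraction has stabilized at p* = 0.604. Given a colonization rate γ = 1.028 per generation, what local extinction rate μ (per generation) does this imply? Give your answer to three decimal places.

0.407

At equilibrium γ(1−p*) = μ.
μ = 1.028 × (1 − 0.604) = 1.028 × 0.3960 = 0.4071.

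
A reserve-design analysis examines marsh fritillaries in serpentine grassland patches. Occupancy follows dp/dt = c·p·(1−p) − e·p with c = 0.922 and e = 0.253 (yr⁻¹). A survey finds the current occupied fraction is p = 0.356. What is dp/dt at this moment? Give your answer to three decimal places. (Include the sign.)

0.121

Colonization term: c·p·(1−p) = 0.922×0.356×0.6440 = 0.21138.
Extinction term: e·p = 0.09007.
dp/dt = 0.21138 − 0.09007 = 0.12131.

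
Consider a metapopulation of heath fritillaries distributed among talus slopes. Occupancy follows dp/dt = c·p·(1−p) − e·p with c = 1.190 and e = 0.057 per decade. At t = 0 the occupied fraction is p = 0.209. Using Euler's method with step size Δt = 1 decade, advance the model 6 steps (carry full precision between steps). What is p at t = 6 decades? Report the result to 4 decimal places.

Update rule: p ← p + [c·p·(1−p) − e·p]·Δt with Δt = 1.
t = 1: p = 0.20900 + (+0.18482) = 0.39382
t = 2: p = 0.39382 + (+0.26164) = 0.65545
t = 3: p = 0.65545 + (+0.23138) = 0.88683
t = 4: p = 0.88683 + (+0.06888) = 0.95571
t = 5: p = 0.95571 + (-0.00411) = 0.95161
t = 6: p = 0.95161 + (+0.00056) = 0.95217

0.9522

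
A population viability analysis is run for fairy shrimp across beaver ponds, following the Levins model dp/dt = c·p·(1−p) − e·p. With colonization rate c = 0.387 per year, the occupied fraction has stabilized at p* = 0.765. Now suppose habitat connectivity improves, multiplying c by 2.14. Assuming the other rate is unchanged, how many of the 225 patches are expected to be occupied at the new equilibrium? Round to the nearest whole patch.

200

Balance c(1−p*) = e gives e = 0.387×(1 − 0.76500) = 0.09094.
New p* = 1 − e/c = 1 − 0.09094/0.82818 = 0.89019.
Expected occupied = 225 × 0.89019 = 200.29 ≈ 200.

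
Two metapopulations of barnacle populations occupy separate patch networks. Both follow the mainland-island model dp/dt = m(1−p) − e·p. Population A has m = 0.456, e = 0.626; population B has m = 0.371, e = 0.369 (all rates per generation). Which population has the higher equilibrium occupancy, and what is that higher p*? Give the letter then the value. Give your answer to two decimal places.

B, 0.50

A: p*_A = m/(m+e) = 0.456/1.0820 = 0.4214.
B: p*_B = 0.371/0.7400 = 0.5014.
B is higher at 0.5014.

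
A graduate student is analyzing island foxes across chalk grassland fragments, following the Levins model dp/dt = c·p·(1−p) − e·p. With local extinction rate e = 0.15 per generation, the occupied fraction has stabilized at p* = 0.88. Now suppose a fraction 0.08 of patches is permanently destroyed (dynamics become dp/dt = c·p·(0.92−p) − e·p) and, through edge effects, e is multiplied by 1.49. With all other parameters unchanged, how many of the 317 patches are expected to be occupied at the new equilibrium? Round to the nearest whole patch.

Balance c(1−p*) = e gives c = e/(1 − 0.88000) = 0.15/0.12000 = 1.25000.
New p* = 0.92 − e/c = 0.92 − 0.22350/1.25000 = 0.74120.
Expected occupied = 317 × 0.74120 = 234.96 ≈ 235.

235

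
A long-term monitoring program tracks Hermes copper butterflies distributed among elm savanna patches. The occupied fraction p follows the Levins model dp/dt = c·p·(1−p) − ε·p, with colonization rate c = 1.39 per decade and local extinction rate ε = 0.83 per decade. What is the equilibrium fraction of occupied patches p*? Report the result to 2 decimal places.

0.40

At equilibrium, colonization balances extinction: c·p*·(1−p*) = ε·p*.
So p* = 1 − ε/c = 1 − 0.83/1.39 = 1 − 0.5971 = 0.4029.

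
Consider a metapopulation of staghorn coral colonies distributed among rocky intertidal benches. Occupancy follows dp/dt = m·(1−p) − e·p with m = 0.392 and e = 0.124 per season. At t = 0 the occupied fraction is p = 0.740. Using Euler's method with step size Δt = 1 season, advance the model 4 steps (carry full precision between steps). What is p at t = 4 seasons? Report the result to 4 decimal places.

0.7586

Update rule: p ← p + [m·(1−p) − e·p]·Δt with Δt = 1.
p: 0.74000 → 0.75016  (Δp = +0.01016)
p: 0.75016 → 0.75508  (Δp = +0.00492)
p: 0.75508 → 0.75746  (Δp = +0.00238)
p: 0.75746 → 0.75861  (Δp = +0.00115)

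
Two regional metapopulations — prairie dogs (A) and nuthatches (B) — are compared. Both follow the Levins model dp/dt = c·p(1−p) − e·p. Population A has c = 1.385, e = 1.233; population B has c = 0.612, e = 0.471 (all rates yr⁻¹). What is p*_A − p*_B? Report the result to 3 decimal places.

A: p*_A = 1 − 1.233/1.385 = 0.1097.
B: p*_B = 1 − 0.471/0.612 = 0.2304.
p*_A − p*_B = 0.1097 − 0.2304 = -0.1206.

-0.121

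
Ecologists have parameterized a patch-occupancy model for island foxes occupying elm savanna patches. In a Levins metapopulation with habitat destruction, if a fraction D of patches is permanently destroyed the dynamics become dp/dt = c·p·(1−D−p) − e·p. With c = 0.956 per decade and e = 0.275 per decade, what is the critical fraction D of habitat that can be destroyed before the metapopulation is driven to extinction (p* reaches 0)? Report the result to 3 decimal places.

The nontrivial equilibrium is p* = (1−D) − e/c; extinction occurs when this hits zero.
So D_crit = 1 − e/c = 1 − 0.275/0.956 = 1 − 0.2877 = 0.7123.
Note this equals the original equilibrium occupancy — the Levins extinction-debt result.

0.712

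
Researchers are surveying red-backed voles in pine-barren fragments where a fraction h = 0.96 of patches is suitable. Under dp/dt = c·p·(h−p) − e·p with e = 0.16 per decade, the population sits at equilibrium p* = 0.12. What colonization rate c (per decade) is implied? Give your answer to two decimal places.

At equilibrium c(h−p*) = e, so c = e/(h−p*).
c = 0.16/(0.96 − 0.12) = 0.16/0.8400 = 0.1905.

0.19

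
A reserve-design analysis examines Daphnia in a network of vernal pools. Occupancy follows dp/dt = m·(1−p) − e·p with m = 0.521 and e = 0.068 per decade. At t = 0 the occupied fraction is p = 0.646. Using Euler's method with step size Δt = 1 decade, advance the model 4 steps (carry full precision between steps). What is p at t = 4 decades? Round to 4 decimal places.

0.8777

Update rule: p ← p + [m·(1−p) − e·p]·Δt with Δt = 1.
p: 0.64600 → 0.78651  (Δp = +0.14051)
p: 0.78651 → 0.84425  (Δp = +0.05775)
p: 0.84425 → 0.86799  (Δp = +0.02373)
p: 0.86799 → 0.87774  (Δp = +0.00975)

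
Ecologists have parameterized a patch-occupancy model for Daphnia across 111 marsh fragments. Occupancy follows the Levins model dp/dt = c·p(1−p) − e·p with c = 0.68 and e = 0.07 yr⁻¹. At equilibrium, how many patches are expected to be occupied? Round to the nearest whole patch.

100

p* = 1 − e/c = 1 − 0.07/0.68 = 0.8971.
Expected occupied patches = N × p* = 111 × 0.8971 = 99.57 ≈ 100.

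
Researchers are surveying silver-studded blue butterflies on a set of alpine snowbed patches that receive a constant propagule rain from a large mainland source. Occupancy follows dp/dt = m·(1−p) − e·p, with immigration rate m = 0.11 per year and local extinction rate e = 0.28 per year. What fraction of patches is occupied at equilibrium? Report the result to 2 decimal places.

At equilibrium the propagule rain into empty patches balances local extinction: m(1−p*) = e·p*.
p* = m/(m+e) = 0.11/(0.11+0.28) = 0.11/0.3900 = 0.2821.

0.28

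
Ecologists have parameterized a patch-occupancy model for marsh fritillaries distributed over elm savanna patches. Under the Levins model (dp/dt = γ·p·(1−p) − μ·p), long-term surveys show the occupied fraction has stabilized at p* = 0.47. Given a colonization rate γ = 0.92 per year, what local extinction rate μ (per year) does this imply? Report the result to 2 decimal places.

At equilibrium γ(1−p*) = μ.
μ = 0.92 × (1 − 0.47) = 0.92 × 0.5300 = 0.4876.

0.49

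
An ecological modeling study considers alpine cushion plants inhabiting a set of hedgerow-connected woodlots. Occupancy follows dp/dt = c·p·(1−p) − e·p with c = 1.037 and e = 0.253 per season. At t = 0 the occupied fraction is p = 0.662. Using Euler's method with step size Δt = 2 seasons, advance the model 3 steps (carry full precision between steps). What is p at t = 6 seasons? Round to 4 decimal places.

Update rule: p ← p + [c·p·(1−p) − e·p]·Δt with Δt = 2.
t = 2: p = 0.66200 + (+0.12910) = 0.79110
t = 4: p = 0.79110 + (-0.05754) = 0.73356
t = 6: p = 0.73356 + (+0.03419) = 0.76774

0.7677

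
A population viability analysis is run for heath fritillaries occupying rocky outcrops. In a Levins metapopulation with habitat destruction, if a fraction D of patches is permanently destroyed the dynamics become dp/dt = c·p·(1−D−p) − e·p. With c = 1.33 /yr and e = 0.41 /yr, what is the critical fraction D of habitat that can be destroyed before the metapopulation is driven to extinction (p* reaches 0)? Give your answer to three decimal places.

The nontrivial equilibrium is p* = (1−D) − e/c; extinction occurs when this hits zero.
So D_crit = 1 − e/c = 1 − 0.41/1.33 = 1 − 0.3083 = 0.6917.
This equals the undisturbed p*, a classic result of Lande's extension.

0.692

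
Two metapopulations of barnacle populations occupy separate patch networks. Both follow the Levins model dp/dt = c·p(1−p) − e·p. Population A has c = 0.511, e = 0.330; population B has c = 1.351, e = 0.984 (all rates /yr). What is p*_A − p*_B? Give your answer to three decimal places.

A: p*_A = 1 − 0.330/0.511 = 0.3542.
B: p*_B = 1 − 0.984/1.351 = 0.2717.
p*_A − p*_B = 0.3542 − 0.2717 = 0.0826.

0.083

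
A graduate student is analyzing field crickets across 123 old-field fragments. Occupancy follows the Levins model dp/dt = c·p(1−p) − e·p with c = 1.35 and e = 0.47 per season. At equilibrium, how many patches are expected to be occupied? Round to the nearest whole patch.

80

p* = 1 − e/c = 1 − 0.47/1.35 = 0.6519.
Expected occupied patches = N × p* = 123 × 0.6519 = 80.18 ≈ 80.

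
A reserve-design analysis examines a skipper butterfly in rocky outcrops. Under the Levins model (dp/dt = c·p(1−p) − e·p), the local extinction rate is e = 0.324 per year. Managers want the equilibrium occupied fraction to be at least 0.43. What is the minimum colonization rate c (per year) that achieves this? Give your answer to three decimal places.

p* = 1 − e/c ≥ 0.43 requires e/c ≤ 0.5700, i.e. c ≥ e/0.5700.
c_min = 0.324/0.5700 = 0.5684.

0.568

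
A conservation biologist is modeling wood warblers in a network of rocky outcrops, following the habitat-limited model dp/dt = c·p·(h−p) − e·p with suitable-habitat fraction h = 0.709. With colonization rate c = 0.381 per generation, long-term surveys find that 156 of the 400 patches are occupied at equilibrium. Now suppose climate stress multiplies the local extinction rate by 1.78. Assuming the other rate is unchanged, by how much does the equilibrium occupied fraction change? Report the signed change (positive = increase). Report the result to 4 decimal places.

-0.2488

Observed p* = 156/400 = 0.39000.
Balance c(h−p*) = e gives e = 0.381×(0.709 − 0.39000) = 0.12154.
New p* = 0.709 − e/c = 0.709 − 0.21634/0.38100 = 0.14118.
Δp* = 0.14118 − 0.39000 = -0.24882.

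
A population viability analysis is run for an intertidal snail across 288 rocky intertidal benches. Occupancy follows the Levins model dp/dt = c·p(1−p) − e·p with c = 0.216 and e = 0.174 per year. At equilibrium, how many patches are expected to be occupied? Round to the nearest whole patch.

p* = 1 − e/c = 1 − 0.174/0.216 = 0.1944.
Expected occupied patches = N × p* = 288 × 0.1944 = 56.00 ≈ 56.

56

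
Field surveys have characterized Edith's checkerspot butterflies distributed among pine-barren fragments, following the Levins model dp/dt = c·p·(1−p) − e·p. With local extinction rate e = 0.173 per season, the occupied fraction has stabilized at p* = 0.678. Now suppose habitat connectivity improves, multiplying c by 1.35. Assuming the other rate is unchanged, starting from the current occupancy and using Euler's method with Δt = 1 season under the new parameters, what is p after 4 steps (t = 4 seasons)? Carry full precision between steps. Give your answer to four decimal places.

Balance c(1−p*) = e gives c = e/(1 − 0.67800) = 0.173/0.32200 = 0.53727.
Starting from p₀ = 0.67800; update p ← p + (dp/dt)·Δt with the new parameters.
p: 0.67800 → 0.71905  (Δp = +0.04105)
p: 0.71905 → 0.74118  (Δp = +0.02213)
p: 0.74118 → 0.75209  (Δp = +0.01091)
p: 0.75209 → 0.75721  (Δp = +0.00512)

0.7572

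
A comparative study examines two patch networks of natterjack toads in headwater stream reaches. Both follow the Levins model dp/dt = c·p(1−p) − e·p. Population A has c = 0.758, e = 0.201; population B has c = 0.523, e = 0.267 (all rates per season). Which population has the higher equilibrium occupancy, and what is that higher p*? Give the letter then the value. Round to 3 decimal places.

A, 0.735

A: p*_A = 1 − 0.201/0.758 = 0.7348.
B: p*_B = 1 − 0.267/0.523 = 0.4895.
A is higher at 0.7348.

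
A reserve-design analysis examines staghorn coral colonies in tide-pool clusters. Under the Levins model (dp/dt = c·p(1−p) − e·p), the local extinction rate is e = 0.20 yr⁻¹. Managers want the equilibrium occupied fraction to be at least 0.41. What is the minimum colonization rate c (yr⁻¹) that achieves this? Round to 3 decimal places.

0.339

p* = 1 − e/c ≥ 0.41 requires e/c ≤ 0.5900, i.e. c ≥ e/0.5900.
c_min = 0.20/0.5900 = 0.3390.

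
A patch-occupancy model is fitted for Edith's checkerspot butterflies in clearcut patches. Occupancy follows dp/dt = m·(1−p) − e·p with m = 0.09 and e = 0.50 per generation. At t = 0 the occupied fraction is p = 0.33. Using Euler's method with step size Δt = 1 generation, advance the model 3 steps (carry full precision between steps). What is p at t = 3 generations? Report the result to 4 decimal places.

0.1648

Update rule: p ← p + [m·(1−p) − e·p]·Δt with Δt = 1.
t = 1: p = 0.33000 + (-0.10470) = 0.22530
t = 2: p = 0.22530 + (-0.04293) = 0.18237
t = 3: p = 0.18237 + (-0.01760) = 0.16477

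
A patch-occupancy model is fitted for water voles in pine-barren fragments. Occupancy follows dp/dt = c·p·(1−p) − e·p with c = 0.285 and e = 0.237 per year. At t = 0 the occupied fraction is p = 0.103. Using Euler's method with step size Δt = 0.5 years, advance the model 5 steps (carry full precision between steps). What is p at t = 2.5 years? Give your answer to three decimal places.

Update rule: p ← p + [c·p·(1−p) − e·p]·Δt with Δt = 0.5.
  1  |  dp/dt·Δt = +0.000960  |  p_1 = 0.103960
  2  |  dp/dt·Δt = +0.000955  |  p_2 = 0.104915
  3  |  dp/dt·Δt = +0.000949  |  p_3 = 0.105865
  4  |  dp/dt·Δt = +0.000944  |  p_4 = 0.106808
  5  |  dp/dt·Δt = +0.000938  |  p_5 = 0.107746

0.108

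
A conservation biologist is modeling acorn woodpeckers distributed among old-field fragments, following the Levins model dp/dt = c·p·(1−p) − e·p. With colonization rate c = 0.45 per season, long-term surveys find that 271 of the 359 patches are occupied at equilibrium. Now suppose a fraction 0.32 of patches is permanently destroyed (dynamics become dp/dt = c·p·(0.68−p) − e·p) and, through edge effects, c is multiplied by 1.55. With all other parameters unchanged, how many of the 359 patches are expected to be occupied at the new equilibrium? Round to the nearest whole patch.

Observed p* = 271/359 = 0.75487.
Balance c(1−p*) = e gives e = 0.45×(1 − 0.75487) = 0.11031.
New p* = 0.68 − e/c = 0.68 − 0.11031/0.69750 = 0.52185.
Expected occupied = 359 × 0.52185 = 187.34 ≈ 187.

187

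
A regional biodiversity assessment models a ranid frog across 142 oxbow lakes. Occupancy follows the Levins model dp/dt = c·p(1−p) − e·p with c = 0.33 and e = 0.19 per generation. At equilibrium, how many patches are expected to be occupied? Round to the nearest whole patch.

p* = 1 − e/c = 1 − 0.19/0.33 = 0.4242.
Expected occupied patches = N × p* = 142 × 0.4242 = 60.24 ≈ 60.

60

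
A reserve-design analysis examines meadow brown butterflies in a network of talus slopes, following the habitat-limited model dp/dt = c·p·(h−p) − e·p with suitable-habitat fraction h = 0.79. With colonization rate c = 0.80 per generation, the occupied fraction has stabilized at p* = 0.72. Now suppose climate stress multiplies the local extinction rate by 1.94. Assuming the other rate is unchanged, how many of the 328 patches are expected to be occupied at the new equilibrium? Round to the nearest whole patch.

Balance c(h−p*) = e gives e = 0.80×(0.79 − 0.72000) = 0.05600.
New p* = 0.79 − e/c = 0.79 − 0.10864/0.80000 = 0.65420.
Expected occupied = 328 × 0.65420 = 214.58 ≈ 215.

215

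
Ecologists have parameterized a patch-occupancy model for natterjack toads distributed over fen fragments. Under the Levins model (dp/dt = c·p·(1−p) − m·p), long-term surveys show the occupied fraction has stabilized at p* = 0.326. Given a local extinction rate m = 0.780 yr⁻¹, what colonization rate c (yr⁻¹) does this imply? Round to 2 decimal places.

1.16

At equilibrium c(1−p*) = m, so c = m/(1−p*).
c = 0.780/(1 − 0.326) = 0.780/0.6740 = 1.1573.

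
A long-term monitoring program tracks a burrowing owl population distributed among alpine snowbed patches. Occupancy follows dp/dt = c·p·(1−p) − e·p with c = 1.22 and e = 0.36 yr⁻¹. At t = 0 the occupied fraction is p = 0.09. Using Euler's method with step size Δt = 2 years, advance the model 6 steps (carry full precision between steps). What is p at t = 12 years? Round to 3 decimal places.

0.688

Update rule: p ← p + [c·p·(1−p) − e·p]·Δt with Δt = 2.
  1  |  dp/dt·Δt = +0.135036  |  p_1 = 0.225036
  2  |  dp/dt·Δt = +0.263497  |  p_2 = 0.488533
  3  |  dp/dt·Δt = +0.257935  |  p_3 = 0.746469
  4  |  dp/dt·Δt = -0.075679  |  p_4 = 0.670789
  5  |  dp/dt·Δt = +0.055860  |  p_5 = 0.726649
  6  |  dp/dt·Δt = -0.038529  |  p_6 = 0.688120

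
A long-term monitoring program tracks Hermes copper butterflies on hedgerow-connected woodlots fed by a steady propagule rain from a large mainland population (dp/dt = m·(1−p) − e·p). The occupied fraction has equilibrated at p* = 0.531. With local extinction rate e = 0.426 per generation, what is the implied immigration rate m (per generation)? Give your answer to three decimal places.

At equilibrium m(1−p*) = e·p*, so m = e·p*/(1−p*).
m = 0.426 × 0.531 / 0.4690 = 0.2262/0.4690 = 0.4823.

0.482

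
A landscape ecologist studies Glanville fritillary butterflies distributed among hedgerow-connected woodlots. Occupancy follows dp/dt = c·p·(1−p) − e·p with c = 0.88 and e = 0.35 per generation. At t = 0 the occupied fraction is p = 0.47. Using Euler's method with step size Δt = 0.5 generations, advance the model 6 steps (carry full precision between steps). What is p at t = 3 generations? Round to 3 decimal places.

Update rule: p ← p + [c·p·(1−p) − e·p]·Δt with Δt = 0.5.
p: 0.47000 → 0.49735  (Δp = +0.02735)
p: 0.49735 → 0.52031  (Δp = +0.02296)
p: 0.52031 → 0.53908  (Δp = +0.01876)
p: 0.53908 → 0.55407  (Δp = +0.01499)
p: 0.55407 → 0.56582  (Δp = +0.01175)
p: 0.56582 → 0.57489  (Δp = +0.00908)

0.575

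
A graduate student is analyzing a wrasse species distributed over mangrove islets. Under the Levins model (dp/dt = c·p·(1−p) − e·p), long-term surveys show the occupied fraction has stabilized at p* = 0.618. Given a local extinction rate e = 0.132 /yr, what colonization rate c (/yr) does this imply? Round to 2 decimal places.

0.35

At equilibrium c(1−p*) = e, so c = e/(1−p*).
c = 0.132/(1 − 0.618) = 0.132/0.3820 = 0.3455.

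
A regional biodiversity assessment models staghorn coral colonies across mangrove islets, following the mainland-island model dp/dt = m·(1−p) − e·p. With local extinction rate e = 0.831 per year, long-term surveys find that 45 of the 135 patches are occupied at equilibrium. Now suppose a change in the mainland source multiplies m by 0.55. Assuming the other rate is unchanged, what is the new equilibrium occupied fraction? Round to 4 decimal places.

Observed p* = 45/135 = 0.33333.
Balance m(1−p*) = e·p* gives m = e·p*/(1−p*) = 0.831×0.33333/0.66667 = 0.41549.
New p* = m/(m+e) = 0.22852/(0.22852+0.83100) = 0.21568.

0.2157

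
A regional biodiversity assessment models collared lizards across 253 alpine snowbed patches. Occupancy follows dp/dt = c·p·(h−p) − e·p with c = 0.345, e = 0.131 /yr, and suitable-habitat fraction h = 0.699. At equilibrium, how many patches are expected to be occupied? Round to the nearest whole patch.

81

p* = h − e/c = 0.699 − 0.3797 = 0.3193.
Expected occupied patches = N × p* = 253 × 0.3193 = 80.78 ≈ 81.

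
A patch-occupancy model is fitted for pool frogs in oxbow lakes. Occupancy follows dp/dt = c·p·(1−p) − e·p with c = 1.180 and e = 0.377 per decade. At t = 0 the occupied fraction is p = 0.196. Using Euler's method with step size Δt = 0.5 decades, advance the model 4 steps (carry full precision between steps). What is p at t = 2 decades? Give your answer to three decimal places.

Update rule: p ← p + [c·p·(1−p) − e·p]·Δt with Δt = 0.5.
p: 0.19600 → 0.25203  (Δp = +0.05603)
p: 0.25203 → 0.31574  (Δp = +0.06371)
p: 0.31574 → 0.38369  (Δp = +0.06795)
p: 0.38369 → 0.45089  (Δp = +0.06719)

0.451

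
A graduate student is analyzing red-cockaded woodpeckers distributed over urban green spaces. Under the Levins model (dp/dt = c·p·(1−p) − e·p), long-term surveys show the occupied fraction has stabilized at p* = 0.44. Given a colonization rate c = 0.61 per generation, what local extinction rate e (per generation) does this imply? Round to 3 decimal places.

At equilibrium c(1−p*) = e.
e = 0.61 × (1 − 0.44) = 0.61 × 0.5600 = 0.3416.

0.342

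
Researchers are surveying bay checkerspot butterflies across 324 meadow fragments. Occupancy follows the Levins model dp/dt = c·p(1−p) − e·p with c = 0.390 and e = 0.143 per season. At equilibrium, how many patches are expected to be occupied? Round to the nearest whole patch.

p* = 1 − e/c = 1 − 0.143/0.390 = 0.6333.
Expected occupied patches = N × p* = 324 × 0.6333 = 205.20 ≈ 205.

205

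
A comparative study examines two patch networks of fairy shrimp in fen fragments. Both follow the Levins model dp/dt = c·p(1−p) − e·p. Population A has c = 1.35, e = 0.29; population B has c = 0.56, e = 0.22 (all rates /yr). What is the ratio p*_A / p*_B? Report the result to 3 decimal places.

1.293

A: p*_A = 1 − 0.29/1.35 = 0.7852.
B: p*_B = 1 − 0.22/0.56 = 0.6071.
p*_A / p*_B = 0.7852/0.6071 = 1.2932.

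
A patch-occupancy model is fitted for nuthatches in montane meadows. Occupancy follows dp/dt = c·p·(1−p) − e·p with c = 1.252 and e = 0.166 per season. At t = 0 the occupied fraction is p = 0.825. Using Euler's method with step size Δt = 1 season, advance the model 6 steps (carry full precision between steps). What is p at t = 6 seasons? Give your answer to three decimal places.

0.867

Update rule: p ← p + [c·p·(1−p) − e·p]·Δt with Δt = 1.
  1  |  dp/dt·Δt = +0.043808  |  p_1 = 0.868807
  2  |  dp/dt·Δt = -0.001518  |  p_2 = 0.867290
  3  |  dp/dt·Δt = +0.000133  |  p_3 = 0.867423
  4  |  dp/dt·Δt = -0.000011  |  p_4 = 0.867411
  5  |  dp/dt·Δt = +0.000001  |  p_5 = 0.867412
  6  |  dp/dt·Δt = -0.000000  |  p_6 = 0.867412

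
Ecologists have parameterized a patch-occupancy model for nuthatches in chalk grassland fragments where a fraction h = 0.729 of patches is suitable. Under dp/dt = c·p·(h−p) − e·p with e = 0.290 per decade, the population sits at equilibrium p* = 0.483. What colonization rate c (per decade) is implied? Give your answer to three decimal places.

1.179

At equilibrium c(h−p*) = e, so c = e/(h−p*).
c = 0.290/(0.729 − 0.483) = 0.290/0.2460 = 1.1789.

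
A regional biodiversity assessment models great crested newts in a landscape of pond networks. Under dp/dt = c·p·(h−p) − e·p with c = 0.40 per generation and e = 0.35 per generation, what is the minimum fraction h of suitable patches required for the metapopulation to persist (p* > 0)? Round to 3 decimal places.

p* = h − e/c is positive only when h > e/c.
h_min = e/c = 0.35/0.40 = 0.8750.

0.875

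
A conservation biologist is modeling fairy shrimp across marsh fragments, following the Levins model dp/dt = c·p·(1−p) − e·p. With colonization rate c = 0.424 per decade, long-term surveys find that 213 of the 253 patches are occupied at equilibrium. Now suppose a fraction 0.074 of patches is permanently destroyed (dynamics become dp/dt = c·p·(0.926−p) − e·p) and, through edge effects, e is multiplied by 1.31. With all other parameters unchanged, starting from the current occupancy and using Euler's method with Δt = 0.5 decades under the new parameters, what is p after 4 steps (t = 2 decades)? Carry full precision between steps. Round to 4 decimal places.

Observed p* = 213/253 = 0.84190.
Balance c(1−p*) = e gives e = 0.424×(1 − 0.84190) = 0.06704.
Starting from p₀ = 0.84190; update p ← p + (dp/dt)·Δt with the new parameters.
step 1: Δp = -0.02196, p = 0.81994
step 2: Δp = -0.01757, p = 0.80238
step 3: Δp = -0.01420, p = 0.78817
step 4: Δp = -0.01158, p = 0.77660

0.7766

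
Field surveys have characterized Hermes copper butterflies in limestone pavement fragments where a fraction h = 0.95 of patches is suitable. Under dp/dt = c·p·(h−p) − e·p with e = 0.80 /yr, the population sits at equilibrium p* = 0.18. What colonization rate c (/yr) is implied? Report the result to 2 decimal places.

1.04

At equilibrium c(h−p*) = e, so c = e/(h−p*).
c = 0.80/(0.95 − 0.18) = 0.80/0.7700 = 1.0390.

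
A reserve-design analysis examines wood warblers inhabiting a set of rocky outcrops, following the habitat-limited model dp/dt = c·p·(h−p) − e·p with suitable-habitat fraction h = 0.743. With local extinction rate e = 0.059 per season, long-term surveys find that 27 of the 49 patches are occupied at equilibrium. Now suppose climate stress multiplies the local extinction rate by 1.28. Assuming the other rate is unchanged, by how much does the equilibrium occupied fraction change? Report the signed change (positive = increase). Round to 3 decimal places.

-0.054

Observed p* = 27/49 = 0.55102.
Balance c(h−p*) = e gives c = e/(0.743 − 0.55102) = 0.059/0.19198 = 0.30732.
New p* = 0.743 − e/c = 0.743 − 0.07552/0.30732 = 0.49726.
Δp* = 0.49726 − 0.55102 = -0.05376.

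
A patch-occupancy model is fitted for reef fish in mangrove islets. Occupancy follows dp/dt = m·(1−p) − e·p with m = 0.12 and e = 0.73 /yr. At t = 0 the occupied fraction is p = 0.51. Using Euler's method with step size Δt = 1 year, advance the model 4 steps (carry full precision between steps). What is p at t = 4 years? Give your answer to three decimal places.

0.141

Update rule: p ← p + [m·(1−p) − e·p]·Δt with Δt = 1.
t = 1: p = 0.51000 + (-0.31350) = 0.19650
t = 2: p = 0.19650 + (-0.04702) = 0.14948
t = 3: p = 0.14948 + (-0.00705) = 0.14242
t = 4: p = 0.14242 + (-0.00106) = 0.14136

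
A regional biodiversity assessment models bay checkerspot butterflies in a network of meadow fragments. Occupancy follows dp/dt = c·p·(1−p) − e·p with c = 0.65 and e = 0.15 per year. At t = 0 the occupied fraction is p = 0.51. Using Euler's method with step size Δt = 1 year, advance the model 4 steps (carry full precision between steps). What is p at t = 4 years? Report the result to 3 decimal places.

0.737

Update rule: p ← p + [c·p·(1−p) − e·p]·Δt with Δt = 1.
t = 1: p = 0.51000 + (+0.08593) = 0.59593
t = 2: p = 0.59593 + (+0.06713) = 0.66306
t = 3: p = 0.66306 + (+0.04576) = 0.70882
t = 4: p = 0.70882 + (+0.02783) = 0.73665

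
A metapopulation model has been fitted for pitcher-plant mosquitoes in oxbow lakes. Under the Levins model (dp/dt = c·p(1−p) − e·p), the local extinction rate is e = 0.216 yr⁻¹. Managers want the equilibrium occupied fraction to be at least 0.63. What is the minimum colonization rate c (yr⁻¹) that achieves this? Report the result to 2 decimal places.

p* = 1 − e/c ≥ 0.63 requires e/c ≤ 0.3700, i.e. c ≥ e/0.3700.
c_min = 0.216/0.3700 = 0.5838.

0.58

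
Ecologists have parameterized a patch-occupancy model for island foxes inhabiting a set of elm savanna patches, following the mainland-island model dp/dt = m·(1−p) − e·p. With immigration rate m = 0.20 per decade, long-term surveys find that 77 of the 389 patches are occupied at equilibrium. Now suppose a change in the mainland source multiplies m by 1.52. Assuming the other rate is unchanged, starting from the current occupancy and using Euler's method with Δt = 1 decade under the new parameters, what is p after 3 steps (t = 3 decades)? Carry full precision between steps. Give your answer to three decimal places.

Observed p* = 77/389 = 0.19794.
Balance m(1−p*) = e·p* gives e = m(1−p*)/p* = 0.20×0.80206/0.19794 = 0.81039.
Starting from p₀ = 0.19794; update p ← p + (dp/dt)·Δt with the new parameters.
p: 0.19794 → 0.28136  (Δp = +0.08341)
p: 0.28136 → 0.27182  (Δp = -0.00954)
p: 0.27182 → 0.27291  (Δp = +0.00109)

0.273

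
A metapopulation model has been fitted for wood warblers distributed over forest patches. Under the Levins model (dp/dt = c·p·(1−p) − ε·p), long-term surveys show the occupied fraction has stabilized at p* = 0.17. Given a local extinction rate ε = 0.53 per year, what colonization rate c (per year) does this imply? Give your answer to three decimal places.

At equilibrium c(1−p*) = ε, so c = ε/(1−p*).
c = 0.53/(1 − 0.17) = 0.53/0.8300 = 0.6386.

0.639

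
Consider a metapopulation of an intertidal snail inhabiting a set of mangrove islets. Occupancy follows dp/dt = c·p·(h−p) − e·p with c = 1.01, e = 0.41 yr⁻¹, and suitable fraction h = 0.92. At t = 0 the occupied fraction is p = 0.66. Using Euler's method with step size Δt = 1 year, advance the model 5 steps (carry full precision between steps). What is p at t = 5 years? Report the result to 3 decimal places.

Update rule: p ← p + [c·p·(h−p) − e·p]·Δt with Δt = 1.
p: 0.66000 → 0.56272  (Δp = -0.09728)
p: 0.56272 → 0.53506  (Δp = -0.02765)
p: 0.53506 → 0.52371  (Δp = -0.01135)
p: 0.52371 → 0.51861  (Δp = -0.00511)
p: 0.51861 → 0.51622  (Δp = -0.00238)

0.516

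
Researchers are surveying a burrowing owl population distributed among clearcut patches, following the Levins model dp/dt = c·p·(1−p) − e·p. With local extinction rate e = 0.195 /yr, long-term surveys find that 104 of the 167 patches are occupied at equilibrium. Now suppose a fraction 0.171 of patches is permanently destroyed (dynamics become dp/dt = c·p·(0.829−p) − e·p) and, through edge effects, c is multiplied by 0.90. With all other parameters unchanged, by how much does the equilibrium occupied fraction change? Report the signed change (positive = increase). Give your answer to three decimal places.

Observed p* = 104/167 = 0.62275.
Balance c(1−p*) = e gives c = e/(1 − 0.62275) = 0.195/0.37725 = 0.51690.
New p* = 0.829 − e/c = 0.829 − 0.19500/0.46521 = 0.40983.
Δp* = 0.40983 − 0.62275 = -0.21292.

-0.213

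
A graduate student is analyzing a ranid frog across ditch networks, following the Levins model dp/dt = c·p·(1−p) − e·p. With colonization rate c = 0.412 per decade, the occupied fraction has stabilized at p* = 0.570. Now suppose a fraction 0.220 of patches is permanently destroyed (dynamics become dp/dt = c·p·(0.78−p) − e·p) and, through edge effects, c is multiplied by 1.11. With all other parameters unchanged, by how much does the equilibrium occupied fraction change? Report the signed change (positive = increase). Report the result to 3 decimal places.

Balance c(1−p*) = e gives e = 0.412×(1 − 0.57000) = 0.17716.
New p* = 0.78 − e/c = 0.78 − 0.17716/0.45732 = 0.39261.
Δp* = 0.39261 − 0.57000 = -0.17739.

-0.177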